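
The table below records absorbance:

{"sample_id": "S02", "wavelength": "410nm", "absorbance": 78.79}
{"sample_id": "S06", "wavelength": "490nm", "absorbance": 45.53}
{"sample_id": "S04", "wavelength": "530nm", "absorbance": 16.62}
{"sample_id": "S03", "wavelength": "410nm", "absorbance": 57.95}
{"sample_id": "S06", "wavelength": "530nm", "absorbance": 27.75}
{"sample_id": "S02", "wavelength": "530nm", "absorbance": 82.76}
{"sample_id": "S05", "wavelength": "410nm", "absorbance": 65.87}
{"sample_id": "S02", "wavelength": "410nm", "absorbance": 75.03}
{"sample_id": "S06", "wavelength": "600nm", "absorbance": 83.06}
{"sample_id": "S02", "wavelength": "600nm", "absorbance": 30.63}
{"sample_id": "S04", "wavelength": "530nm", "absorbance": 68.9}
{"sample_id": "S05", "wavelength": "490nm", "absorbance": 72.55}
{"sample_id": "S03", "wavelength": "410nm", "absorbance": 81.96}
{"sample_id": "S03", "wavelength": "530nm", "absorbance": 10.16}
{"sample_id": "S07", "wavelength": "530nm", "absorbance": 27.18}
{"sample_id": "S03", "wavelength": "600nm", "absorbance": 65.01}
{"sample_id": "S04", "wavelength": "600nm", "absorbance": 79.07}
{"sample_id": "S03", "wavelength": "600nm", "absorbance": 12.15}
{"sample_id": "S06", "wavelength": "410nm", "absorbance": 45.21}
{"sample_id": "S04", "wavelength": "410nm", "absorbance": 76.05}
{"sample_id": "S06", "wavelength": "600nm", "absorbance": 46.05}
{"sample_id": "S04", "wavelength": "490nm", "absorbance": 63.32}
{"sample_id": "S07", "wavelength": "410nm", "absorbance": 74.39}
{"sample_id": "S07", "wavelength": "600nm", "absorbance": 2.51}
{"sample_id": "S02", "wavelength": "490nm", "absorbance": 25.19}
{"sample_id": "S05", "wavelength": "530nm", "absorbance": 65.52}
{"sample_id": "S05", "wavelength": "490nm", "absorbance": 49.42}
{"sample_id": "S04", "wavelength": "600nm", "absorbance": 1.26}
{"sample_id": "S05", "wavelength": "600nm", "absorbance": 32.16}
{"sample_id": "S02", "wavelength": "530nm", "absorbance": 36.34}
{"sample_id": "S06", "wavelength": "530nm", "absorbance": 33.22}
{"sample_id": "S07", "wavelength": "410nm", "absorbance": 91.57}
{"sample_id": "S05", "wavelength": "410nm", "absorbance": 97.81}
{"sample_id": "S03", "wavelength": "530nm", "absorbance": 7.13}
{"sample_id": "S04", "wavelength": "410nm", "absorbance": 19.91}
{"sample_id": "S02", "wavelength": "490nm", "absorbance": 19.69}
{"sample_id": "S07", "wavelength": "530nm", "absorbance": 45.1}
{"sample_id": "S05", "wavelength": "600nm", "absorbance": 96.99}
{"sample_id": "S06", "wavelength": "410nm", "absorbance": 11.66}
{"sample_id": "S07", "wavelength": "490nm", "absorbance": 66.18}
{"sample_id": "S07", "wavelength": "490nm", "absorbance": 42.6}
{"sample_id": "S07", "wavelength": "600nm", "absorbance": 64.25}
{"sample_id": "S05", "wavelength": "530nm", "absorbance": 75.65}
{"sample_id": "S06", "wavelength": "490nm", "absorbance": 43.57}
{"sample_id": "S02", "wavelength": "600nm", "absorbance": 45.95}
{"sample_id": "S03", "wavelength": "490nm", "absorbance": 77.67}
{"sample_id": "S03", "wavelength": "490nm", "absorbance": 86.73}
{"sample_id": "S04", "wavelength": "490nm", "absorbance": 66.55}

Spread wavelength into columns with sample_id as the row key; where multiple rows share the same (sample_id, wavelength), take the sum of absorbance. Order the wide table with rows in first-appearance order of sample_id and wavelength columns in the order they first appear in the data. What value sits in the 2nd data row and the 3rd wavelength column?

60.97

With rows in first-appearance order of sample_id, row 2 is sample_id=S06. wavelength columns in first-appearance order: 410nm, 490nm, 530nm, 600nm; column 3 is 530nm.
Long rows with sample_id=S06, wavelength=530nm: 27.75 + 33.22 = 60.97.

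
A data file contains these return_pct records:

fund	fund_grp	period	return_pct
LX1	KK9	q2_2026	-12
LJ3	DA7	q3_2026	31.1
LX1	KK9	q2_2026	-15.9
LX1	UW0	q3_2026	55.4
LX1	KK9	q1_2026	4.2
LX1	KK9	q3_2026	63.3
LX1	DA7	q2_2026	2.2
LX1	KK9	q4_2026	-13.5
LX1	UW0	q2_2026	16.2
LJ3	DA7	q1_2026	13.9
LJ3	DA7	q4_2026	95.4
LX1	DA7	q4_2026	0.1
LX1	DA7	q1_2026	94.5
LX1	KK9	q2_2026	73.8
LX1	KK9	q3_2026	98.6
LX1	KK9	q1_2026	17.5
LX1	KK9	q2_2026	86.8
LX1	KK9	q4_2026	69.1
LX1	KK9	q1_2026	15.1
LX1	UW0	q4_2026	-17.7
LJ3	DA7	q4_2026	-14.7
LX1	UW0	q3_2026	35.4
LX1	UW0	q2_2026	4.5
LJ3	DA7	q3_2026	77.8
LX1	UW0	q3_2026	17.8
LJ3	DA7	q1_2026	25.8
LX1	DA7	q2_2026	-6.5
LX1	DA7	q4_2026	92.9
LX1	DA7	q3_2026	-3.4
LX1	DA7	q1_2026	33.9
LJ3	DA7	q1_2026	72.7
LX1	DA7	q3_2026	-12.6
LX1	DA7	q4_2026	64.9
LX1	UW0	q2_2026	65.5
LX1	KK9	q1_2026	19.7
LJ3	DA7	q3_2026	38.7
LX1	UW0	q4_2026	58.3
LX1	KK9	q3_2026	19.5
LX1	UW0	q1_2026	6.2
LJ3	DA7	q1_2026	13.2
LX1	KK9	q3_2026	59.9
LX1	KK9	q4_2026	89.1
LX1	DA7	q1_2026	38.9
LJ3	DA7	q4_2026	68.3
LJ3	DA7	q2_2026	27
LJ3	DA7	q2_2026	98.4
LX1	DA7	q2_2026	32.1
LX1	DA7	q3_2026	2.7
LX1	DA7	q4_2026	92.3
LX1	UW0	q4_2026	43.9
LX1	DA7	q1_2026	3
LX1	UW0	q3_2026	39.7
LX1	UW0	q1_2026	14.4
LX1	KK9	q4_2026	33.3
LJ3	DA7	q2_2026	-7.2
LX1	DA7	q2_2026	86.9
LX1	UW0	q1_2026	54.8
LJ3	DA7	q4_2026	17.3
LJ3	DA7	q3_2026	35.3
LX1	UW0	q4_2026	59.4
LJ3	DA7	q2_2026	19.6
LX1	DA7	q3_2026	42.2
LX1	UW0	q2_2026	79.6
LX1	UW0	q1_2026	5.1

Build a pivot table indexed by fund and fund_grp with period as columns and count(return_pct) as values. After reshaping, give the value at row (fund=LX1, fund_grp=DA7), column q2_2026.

Rows with fund=LX1, fund_grp=DA7 and period=q2_2026: return_pct values are 2.2, -6.5, 32.1, 86.9.
4 rows match — count = 4.

4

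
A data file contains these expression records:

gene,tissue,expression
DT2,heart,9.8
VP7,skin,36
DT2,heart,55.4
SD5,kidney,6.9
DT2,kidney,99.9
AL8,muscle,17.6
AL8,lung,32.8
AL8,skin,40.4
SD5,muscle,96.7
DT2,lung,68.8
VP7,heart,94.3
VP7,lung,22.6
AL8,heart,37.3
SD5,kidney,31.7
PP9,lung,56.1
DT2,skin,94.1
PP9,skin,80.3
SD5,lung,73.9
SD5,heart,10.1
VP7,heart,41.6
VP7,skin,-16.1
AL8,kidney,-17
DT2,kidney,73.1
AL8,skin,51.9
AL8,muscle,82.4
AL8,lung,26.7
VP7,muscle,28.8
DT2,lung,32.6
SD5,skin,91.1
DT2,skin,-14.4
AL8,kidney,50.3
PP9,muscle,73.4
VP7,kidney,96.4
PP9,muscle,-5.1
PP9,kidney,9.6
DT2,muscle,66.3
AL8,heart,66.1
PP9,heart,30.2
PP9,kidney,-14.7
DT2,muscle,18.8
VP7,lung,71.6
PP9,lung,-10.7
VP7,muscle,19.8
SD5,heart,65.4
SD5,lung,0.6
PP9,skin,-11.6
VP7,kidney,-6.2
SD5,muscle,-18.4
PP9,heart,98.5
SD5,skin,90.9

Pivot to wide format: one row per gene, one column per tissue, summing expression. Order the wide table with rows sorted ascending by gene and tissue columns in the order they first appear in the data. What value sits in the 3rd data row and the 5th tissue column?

With rows sorted ascending by gene, row 3 is gene=PP9. tissue columns in first-appearance order: heart, skin, kidney, muscle, lung; column 5 is lung.
Long rows with gene=PP9, tissue=lung: 56.1 + -10.7 = 45.4.

45.4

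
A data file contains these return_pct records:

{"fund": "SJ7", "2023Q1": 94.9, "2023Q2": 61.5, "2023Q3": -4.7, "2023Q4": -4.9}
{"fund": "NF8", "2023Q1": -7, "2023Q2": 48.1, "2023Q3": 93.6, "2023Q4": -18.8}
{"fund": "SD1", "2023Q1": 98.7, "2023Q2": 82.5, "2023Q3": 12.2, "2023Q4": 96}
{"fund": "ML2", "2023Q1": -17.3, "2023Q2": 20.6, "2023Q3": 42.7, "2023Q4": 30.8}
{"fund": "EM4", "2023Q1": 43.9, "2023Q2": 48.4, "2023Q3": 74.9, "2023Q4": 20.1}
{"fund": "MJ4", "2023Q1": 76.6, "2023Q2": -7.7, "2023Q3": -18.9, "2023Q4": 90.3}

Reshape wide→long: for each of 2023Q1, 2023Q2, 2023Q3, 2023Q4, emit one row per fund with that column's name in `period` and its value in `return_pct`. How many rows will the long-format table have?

24

6 fund values × 4 melted columns = 24 rows.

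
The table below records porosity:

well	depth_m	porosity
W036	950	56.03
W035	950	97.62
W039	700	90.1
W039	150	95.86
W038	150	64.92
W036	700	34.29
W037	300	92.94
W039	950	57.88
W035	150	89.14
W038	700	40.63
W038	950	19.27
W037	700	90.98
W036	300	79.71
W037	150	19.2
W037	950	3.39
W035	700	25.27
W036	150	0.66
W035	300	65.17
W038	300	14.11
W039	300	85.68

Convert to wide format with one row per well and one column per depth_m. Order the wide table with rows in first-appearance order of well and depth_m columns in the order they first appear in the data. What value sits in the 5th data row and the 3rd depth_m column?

19.2

With rows in first-appearance order of well, row 5 is well=W037. depth_m columns in first-appearance order: 950, 700, 150, 300; column 3 is 150.
Long rows with well=W037, depth_m=150: porosity = 19.2.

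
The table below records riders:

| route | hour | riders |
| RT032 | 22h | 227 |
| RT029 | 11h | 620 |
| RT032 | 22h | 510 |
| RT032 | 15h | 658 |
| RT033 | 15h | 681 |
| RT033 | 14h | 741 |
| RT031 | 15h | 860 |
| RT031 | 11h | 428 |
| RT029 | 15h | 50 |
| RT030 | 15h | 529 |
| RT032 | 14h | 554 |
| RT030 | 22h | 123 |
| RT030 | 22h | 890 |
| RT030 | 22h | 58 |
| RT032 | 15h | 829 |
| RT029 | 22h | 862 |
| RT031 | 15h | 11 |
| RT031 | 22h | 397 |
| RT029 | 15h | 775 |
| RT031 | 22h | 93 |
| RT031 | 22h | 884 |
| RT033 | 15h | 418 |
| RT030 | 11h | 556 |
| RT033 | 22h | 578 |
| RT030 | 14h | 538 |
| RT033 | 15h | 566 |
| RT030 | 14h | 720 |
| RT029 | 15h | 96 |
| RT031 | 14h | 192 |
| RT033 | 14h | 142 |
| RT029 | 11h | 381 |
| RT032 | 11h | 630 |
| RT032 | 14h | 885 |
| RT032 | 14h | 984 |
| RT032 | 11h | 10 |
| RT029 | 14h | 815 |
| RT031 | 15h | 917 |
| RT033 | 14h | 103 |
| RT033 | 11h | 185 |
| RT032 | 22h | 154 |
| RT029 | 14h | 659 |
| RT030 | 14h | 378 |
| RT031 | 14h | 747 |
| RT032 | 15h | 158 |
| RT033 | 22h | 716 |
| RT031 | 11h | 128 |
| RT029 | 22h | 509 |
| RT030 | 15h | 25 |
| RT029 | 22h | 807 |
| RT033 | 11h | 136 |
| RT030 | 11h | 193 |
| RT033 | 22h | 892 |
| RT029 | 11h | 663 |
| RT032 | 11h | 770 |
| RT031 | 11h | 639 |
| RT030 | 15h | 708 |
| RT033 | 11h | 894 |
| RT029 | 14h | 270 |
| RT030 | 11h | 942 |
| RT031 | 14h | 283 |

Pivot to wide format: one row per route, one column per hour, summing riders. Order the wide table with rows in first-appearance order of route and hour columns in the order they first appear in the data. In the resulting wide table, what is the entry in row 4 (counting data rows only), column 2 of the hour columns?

1195

With rows in first-appearance order of route, row 4 is route=RT031. hour columns in first-appearance order: 22h, 11h, 15h, 14h; column 2 is 11h.
Long rows with route=RT031, hour=11h: 428 + 128 + 639 = 1195.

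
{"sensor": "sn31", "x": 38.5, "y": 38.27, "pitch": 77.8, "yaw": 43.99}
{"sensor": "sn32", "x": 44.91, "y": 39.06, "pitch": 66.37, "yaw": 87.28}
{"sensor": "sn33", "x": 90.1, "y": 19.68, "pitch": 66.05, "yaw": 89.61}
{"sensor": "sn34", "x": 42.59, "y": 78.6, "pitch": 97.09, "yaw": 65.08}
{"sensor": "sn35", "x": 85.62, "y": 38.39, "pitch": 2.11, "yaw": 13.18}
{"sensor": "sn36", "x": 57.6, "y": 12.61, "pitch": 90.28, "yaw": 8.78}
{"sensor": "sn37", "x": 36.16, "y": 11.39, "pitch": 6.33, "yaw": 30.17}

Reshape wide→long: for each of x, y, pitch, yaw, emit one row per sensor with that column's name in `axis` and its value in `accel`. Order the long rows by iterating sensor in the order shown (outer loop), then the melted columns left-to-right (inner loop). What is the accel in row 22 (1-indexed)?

28 rows total (7 × 4). Row 22: index ⌊(22-1)/4⌋ = 5 into sensor → sn36; (22-1) mod 4 = 1 into the melted columns → y.
So row 22 is (sn36, y, 12.61); accel = 12.61.

12.61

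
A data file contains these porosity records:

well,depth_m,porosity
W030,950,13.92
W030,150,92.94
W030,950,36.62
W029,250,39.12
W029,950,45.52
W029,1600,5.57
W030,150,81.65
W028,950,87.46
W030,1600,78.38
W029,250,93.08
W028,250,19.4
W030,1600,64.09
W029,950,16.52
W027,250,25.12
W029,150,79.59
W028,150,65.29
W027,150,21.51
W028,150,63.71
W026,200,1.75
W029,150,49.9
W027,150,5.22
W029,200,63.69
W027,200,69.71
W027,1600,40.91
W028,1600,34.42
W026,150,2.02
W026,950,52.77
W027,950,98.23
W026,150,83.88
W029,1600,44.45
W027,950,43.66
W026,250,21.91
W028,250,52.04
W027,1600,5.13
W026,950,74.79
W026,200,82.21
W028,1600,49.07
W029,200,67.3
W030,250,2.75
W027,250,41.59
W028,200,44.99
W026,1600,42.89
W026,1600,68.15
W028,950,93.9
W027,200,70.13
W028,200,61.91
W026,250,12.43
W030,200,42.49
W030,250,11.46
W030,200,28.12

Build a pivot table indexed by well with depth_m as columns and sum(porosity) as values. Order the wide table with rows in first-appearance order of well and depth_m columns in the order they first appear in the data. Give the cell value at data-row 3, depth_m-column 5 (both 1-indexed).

106.90

With rows in first-appearance order of well, row 3 is well=W028. depth_m columns in first-appearance order: 950, 150, 250, 1600, 200; column 5 is 200.
Long rows with well=W028, depth_m=200: 44.99 + 61.91 = 106.90.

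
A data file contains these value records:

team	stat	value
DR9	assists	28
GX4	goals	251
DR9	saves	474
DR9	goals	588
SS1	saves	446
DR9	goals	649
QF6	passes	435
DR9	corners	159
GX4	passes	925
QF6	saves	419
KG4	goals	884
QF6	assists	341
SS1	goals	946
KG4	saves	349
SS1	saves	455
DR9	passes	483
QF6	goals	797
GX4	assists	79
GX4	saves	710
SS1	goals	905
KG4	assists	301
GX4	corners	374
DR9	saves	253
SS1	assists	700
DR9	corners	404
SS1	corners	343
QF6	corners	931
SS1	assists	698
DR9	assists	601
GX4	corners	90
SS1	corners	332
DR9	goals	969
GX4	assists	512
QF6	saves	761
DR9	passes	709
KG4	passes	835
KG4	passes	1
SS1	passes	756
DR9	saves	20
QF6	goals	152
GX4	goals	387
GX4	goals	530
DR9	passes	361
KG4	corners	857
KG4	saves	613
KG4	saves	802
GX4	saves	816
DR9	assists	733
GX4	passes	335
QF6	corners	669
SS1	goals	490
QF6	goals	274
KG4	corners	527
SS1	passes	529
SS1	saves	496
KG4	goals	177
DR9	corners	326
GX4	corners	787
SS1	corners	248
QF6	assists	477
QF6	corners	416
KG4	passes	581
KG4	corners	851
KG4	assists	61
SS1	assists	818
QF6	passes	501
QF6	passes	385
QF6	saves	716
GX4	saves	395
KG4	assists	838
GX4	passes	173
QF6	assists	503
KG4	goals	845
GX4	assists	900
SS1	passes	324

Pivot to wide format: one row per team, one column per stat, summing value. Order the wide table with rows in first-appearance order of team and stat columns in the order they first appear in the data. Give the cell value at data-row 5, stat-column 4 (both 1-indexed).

With rows in first-appearance order of team, row 5 is team=KG4. stat columns in first-appearance order: assists, goals, saves, passes, corners; column 4 is passes.
Long rows with team=KG4, stat=passes: 835 + 1 + 581 = 1417.

1417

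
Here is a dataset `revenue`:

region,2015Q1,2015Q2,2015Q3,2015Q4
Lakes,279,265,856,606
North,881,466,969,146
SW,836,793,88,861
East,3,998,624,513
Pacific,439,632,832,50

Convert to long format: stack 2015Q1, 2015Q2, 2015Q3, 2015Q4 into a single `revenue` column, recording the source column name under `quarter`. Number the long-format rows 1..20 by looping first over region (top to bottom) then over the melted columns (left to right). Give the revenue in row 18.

632

20 rows total (5 × 4). Row 18: index ⌊(18-1)/4⌋ = 4 into region → Pacific; (18-1) mod 4 = 1 into the melted columns → 2015Q2.
So row 18 is (Pacific, 2015Q2, 632); revenue = 632.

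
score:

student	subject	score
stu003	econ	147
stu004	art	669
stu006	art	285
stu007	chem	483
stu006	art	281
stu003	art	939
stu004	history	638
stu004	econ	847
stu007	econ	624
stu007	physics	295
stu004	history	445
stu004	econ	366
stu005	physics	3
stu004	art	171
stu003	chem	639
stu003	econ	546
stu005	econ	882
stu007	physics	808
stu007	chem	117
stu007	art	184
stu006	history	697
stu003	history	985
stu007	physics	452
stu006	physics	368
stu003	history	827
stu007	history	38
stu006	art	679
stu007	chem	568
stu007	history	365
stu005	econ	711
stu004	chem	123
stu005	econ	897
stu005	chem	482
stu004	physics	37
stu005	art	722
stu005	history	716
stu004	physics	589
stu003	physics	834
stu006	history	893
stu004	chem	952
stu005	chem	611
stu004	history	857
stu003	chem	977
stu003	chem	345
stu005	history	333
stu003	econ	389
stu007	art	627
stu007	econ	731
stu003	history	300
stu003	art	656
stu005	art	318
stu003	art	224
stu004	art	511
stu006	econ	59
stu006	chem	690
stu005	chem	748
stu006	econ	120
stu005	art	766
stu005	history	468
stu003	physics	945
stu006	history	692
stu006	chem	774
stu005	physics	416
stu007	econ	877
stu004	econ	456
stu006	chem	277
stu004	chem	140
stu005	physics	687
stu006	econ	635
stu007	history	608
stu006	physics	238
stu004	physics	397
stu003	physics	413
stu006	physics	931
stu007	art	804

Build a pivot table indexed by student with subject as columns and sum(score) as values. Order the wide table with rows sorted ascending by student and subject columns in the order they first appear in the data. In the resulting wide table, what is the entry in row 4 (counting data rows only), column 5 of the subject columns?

With rows sorted ascending by student, row 4 is student=stu006. subject columns in first-appearance order: econ, art, chem, history, physics; column 5 is physics.
Long rows with student=stu006, subject=physics: 368 + 238 + 931 = 1537.

1537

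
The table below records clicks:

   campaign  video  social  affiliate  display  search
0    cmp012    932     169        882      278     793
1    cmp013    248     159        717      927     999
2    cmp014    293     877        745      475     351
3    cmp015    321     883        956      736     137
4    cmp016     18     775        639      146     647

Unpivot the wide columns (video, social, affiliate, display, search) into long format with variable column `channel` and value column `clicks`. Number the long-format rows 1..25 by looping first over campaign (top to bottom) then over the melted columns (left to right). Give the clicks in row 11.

25 rows total (5 × 5). Row 11: index ⌊(11-1)/5⌋ = 2 into campaign → cmp014; (11-1) mod 5 = 0 into the melted columns → video.
So row 11 is (cmp014, video, 293); clicks = 293.

293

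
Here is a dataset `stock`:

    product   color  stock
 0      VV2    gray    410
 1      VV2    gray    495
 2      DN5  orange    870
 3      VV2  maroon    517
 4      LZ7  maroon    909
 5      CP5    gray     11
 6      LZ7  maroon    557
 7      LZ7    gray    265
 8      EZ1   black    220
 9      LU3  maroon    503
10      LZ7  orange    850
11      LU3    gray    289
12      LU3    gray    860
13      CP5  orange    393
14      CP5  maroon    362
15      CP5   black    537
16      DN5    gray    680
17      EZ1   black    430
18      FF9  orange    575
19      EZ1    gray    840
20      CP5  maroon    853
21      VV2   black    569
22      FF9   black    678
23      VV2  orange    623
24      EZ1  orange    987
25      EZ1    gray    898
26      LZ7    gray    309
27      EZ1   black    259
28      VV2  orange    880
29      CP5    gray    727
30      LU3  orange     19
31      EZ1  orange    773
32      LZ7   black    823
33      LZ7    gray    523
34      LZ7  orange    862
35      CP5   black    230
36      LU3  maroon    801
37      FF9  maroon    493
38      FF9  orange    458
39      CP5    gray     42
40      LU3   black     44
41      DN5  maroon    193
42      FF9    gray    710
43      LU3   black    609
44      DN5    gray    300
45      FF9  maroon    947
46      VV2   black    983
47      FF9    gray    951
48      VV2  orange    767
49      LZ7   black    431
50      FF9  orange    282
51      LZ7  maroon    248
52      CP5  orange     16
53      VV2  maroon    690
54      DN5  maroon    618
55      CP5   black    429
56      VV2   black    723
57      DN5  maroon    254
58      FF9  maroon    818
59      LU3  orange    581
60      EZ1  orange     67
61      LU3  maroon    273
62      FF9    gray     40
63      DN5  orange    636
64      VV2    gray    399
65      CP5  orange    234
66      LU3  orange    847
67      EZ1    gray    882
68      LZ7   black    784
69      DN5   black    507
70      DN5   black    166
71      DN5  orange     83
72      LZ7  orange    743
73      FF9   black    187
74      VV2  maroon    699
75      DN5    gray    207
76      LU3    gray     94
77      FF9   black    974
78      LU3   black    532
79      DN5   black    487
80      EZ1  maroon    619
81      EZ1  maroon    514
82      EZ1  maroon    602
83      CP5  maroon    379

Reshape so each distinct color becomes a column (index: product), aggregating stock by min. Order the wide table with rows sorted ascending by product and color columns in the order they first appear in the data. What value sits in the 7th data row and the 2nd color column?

With rows sorted ascending by product, row 7 is product=VV2. color columns in first-appearance order: gray, orange, maroon, black; column 2 is orange.
Long rows with product=VV2, color=orange: min(623, 880, 767) = 623.

623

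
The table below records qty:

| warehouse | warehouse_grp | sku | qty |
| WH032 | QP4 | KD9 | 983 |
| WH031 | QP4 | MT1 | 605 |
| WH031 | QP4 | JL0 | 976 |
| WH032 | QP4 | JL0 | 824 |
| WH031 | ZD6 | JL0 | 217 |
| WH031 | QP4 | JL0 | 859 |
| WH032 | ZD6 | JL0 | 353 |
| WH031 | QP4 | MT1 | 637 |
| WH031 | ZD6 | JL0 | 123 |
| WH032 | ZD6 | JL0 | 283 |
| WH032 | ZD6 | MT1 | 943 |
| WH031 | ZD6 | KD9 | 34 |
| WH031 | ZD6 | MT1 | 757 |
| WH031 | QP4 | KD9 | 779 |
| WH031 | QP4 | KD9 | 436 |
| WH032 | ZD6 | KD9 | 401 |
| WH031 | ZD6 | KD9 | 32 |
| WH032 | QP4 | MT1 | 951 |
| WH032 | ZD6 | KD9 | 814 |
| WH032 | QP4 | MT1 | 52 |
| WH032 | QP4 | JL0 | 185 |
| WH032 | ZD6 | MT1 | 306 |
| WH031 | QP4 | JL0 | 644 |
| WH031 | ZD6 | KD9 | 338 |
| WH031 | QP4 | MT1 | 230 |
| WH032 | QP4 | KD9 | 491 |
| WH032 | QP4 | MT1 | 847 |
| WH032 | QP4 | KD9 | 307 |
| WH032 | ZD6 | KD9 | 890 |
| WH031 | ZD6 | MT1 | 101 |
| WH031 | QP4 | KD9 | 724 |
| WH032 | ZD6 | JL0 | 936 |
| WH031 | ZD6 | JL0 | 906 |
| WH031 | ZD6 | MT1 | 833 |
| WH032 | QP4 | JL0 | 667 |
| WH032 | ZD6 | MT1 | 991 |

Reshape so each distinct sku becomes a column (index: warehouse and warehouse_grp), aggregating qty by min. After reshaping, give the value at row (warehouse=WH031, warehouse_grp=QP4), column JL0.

644

Rows with warehouse=WH031, warehouse_grp=QP4 and sku=JL0: qty values are 976, 859, 644.
min(976, 859, 644) = 644.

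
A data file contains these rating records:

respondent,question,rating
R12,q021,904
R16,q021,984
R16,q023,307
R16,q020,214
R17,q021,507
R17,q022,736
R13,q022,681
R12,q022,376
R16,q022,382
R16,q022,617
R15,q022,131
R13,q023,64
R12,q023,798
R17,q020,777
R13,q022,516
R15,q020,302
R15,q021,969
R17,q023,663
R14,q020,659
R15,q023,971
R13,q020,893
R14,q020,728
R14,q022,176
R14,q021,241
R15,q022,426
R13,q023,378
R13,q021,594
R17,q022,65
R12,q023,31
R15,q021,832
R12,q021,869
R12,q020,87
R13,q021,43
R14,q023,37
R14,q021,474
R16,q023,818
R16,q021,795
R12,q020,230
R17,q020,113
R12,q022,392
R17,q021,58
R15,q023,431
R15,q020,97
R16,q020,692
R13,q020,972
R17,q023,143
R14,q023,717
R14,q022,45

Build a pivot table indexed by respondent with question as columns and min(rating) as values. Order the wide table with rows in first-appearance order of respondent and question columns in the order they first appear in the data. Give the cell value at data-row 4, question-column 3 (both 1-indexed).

893

With rows in first-appearance order of respondent, row 4 is respondent=R13. question columns in first-appearance order: q021, q023, q020, q022; column 3 is q020.
Long rows with respondent=R13, question=q020: min(893, 972) = 893.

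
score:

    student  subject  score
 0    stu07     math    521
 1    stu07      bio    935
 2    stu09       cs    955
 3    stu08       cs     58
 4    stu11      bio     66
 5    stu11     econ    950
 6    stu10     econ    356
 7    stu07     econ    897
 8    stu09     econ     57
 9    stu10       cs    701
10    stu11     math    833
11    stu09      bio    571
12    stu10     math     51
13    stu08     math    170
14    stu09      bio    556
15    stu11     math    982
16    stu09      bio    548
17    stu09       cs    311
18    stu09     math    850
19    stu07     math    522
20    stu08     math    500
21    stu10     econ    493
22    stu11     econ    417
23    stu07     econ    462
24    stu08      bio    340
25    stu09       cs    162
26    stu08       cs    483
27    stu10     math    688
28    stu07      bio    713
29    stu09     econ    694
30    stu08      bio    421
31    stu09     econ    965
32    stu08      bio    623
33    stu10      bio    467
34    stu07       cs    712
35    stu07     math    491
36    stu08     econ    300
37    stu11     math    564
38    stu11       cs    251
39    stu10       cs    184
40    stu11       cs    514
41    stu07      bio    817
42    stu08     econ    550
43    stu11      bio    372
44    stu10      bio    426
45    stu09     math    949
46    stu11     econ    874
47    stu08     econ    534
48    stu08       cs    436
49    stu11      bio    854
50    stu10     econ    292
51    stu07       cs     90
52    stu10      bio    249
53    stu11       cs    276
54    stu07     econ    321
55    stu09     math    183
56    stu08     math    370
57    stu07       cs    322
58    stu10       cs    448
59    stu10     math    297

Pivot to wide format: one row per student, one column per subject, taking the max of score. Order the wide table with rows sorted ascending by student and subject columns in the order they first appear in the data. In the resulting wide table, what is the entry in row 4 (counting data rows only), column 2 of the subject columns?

467

With rows sorted ascending by student, row 4 is student=stu10. subject columns in first-appearance order: math, bio, cs, econ; column 2 is bio.
Long rows with student=stu10, subject=bio: max(467, 426, 249) = 467.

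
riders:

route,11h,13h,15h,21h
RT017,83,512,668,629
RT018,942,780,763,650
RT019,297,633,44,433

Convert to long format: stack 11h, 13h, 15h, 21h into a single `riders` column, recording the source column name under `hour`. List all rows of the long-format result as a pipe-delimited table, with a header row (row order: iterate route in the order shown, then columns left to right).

| route | hour | riders |
| RT017 | 11h | 83 |
| RT017 | 13h | 512 |
| RT017 | 15h | 668 |
| RT017 | 21h | 629 |
| RT018 | 11h | 942 |
| RT018 | 13h | 780 |
| RT018 | 15h | 763 |
| RT018 | 21h | 650 |
| RT019 | 11h | 297 |
| RT019 | 13h | 633 |
| RT019 | 15h | 44 |
| RT019 | 21h | 433 |

Each (route, column) pair becomes one row: 3 × 4 = 12 rows.
For example, (RT017, 11h) → riders=83.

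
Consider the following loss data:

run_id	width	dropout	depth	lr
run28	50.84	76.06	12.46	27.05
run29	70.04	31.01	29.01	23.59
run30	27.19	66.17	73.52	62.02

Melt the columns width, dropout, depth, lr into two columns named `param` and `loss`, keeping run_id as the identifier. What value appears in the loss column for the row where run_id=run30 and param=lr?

Unpivoting turns each (run_id, wide-column) pair into one long row.
The wide cell at row run30, column lr holds 62.02, so the long row (run30, lr) has loss=62.02.

62.02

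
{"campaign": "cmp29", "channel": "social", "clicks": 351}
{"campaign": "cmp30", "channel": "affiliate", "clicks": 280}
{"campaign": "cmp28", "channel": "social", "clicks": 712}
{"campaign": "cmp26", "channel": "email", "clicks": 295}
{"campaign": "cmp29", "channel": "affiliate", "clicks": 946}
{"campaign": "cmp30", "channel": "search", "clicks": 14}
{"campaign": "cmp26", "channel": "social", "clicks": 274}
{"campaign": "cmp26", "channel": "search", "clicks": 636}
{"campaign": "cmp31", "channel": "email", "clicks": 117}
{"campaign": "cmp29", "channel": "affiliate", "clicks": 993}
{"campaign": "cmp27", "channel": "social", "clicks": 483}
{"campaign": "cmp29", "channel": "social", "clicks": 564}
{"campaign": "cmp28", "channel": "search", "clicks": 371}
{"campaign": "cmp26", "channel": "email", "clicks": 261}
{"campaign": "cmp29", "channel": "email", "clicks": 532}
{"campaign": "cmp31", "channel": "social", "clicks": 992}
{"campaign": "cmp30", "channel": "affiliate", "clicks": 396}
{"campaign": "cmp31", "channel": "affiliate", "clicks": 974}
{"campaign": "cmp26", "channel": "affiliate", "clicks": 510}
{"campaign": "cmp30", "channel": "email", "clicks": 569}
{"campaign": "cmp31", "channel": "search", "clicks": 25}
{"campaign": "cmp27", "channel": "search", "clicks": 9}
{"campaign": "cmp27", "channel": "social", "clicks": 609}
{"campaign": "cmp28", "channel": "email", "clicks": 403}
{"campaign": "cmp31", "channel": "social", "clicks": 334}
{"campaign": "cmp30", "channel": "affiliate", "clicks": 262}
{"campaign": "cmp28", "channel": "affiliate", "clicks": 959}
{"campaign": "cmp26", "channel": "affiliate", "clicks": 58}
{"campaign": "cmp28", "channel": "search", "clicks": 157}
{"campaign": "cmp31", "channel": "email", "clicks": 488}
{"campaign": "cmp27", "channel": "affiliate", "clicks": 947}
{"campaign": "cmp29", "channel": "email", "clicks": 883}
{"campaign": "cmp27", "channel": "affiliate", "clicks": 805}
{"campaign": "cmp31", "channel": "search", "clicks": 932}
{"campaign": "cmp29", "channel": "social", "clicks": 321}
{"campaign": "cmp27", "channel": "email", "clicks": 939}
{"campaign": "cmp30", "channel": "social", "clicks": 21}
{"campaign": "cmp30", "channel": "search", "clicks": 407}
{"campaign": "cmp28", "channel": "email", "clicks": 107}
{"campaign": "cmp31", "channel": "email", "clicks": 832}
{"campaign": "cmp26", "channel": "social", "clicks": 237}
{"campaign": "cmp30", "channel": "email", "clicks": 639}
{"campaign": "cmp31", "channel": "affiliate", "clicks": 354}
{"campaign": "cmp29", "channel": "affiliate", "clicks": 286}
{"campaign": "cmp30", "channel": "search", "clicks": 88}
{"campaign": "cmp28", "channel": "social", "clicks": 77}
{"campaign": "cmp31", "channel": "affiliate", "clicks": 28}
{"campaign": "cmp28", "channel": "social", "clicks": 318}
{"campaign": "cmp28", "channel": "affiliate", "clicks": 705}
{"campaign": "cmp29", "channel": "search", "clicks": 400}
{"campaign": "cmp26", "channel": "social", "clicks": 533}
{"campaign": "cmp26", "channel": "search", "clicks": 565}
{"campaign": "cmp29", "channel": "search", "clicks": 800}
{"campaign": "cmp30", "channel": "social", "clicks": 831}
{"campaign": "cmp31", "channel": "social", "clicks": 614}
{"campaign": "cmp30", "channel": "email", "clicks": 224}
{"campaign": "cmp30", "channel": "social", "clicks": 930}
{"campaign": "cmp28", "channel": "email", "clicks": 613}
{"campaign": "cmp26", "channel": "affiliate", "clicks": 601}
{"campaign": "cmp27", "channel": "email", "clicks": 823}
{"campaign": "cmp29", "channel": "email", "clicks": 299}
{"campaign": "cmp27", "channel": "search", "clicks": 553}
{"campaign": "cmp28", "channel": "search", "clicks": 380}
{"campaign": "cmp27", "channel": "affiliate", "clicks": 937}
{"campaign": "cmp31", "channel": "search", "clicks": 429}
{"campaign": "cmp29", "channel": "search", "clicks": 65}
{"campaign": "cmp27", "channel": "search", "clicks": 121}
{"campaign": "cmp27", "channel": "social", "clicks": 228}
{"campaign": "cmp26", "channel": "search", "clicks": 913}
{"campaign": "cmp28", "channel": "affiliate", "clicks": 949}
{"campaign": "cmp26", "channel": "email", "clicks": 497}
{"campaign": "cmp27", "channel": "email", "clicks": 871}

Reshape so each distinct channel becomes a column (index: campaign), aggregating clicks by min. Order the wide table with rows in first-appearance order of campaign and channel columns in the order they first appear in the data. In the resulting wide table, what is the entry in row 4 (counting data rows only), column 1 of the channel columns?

237

With rows in first-appearance order of campaign, row 4 is campaign=cmp26. channel columns in first-appearance order: social, affiliate, email, search; column 1 is social.
Long rows with campaign=cmp26, channel=social: min(274, 237, 533) = 237.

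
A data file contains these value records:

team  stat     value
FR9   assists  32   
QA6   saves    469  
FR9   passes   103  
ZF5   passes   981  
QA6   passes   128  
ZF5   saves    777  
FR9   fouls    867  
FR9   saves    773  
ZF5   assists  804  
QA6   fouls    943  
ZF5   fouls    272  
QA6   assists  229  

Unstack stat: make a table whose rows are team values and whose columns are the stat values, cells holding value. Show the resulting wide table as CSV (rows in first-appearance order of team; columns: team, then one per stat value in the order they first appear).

team,assists,saves,passes,fouls
FR9,32,773,103,867
QA6,229,469,128,943
ZF5,804,777,981,272

Columns: team plus the 4 distinct stat values (assists, saves, passes, fouls).
For example, row FR9 column assists takes value=32 from the long row (FR9, assists).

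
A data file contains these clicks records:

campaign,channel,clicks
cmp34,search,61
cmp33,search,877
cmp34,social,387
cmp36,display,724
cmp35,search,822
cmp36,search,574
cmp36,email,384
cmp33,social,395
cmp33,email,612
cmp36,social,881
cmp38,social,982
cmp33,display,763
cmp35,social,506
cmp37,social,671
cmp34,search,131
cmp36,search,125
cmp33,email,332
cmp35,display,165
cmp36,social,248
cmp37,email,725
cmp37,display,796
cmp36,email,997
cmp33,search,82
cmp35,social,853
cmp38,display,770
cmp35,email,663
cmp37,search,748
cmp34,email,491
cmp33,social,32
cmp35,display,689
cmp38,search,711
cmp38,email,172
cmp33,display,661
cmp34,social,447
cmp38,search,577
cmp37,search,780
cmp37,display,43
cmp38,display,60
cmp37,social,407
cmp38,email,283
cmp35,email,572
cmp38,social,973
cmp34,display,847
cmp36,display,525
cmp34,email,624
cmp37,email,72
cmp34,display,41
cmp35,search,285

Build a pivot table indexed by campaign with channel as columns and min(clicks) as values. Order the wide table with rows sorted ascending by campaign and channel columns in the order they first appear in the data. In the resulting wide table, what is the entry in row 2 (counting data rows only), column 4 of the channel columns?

With rows sorted ascending by campaign, row 2 is campaign=cmp34. channel columns in first-appearance order: search, social, display, email; column 4 is email.
Long rows with campaign=cmp34, channel=email: min(491, 624) = 491.

491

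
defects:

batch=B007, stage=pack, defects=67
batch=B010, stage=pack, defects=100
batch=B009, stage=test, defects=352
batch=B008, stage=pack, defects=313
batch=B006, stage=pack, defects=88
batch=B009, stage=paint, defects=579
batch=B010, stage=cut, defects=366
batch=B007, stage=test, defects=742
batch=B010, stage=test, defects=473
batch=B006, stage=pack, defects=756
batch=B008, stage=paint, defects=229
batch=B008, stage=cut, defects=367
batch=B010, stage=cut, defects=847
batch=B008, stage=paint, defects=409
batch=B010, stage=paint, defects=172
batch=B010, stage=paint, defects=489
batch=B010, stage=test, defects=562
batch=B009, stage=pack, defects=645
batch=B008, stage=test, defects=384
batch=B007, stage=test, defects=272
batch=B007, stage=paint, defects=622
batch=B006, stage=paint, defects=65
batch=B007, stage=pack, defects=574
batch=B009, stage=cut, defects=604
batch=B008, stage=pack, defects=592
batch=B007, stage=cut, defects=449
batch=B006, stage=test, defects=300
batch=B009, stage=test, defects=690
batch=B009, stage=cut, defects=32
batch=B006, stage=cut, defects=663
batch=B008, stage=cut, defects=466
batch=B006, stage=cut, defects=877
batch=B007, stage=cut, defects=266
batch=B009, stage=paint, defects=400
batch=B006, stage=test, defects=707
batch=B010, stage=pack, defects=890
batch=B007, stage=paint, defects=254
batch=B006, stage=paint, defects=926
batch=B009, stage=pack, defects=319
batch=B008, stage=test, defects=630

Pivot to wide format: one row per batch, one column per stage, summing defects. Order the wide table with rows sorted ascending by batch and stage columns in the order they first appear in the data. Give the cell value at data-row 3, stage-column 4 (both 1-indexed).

With rows sorted ascending by batch, row 3 is batch=B008. stage columns in first-appearance order: pack, test, paint, cut; column 4 is cut.
Long rows with batch=B008, stage=cut: 367 + 466 = 833.

833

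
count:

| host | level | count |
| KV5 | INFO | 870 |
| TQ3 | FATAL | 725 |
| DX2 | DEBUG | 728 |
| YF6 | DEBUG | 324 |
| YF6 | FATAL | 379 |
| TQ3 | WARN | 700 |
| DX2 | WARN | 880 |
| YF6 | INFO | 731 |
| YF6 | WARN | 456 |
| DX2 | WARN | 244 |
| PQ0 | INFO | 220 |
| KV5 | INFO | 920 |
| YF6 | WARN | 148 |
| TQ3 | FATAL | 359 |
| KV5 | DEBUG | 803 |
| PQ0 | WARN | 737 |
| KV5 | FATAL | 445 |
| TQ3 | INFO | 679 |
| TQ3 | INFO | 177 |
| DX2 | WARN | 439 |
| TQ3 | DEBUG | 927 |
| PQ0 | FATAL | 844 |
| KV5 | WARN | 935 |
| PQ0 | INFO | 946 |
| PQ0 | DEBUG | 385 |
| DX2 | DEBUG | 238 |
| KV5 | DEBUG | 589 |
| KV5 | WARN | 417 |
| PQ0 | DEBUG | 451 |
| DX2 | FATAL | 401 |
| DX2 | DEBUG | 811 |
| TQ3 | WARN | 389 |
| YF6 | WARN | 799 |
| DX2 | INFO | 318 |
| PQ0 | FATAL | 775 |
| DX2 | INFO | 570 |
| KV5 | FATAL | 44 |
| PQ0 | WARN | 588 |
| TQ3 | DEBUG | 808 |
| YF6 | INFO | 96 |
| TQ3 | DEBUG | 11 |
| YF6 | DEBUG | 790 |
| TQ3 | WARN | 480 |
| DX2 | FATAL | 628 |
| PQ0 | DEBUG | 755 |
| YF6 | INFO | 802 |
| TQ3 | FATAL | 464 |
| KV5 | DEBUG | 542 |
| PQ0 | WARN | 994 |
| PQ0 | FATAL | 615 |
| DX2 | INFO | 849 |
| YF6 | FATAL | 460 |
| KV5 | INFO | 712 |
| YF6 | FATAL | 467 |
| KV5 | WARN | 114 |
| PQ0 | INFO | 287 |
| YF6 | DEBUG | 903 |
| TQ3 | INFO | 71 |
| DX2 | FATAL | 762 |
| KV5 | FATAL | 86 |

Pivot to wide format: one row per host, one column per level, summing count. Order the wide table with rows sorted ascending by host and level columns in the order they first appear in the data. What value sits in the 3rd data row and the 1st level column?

1453

With rows sorted ascending by host, row 3 is host=PQ0. level columns in first-appearance order: INFO, FATAL, DEBUG, WARN; column 1 is INFO.
Long rows with host=PQ0, level=INFO: 220 + 946 + 287 = 1453.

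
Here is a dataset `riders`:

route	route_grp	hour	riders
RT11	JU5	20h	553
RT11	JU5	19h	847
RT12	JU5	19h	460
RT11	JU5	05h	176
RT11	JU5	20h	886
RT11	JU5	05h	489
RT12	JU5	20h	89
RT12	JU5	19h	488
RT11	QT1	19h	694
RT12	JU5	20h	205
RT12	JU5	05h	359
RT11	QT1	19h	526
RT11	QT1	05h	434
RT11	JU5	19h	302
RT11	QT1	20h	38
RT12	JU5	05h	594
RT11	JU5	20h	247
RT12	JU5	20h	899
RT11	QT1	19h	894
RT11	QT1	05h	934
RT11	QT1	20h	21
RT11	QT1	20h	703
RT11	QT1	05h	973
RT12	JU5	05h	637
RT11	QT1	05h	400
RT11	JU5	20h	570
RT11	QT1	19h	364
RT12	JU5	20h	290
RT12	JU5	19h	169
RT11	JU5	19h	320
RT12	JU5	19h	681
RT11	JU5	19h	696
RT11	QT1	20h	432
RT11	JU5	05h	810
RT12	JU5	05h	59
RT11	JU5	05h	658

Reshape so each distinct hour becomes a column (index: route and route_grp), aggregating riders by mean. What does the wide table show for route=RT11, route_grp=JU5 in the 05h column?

533.25

Rows with route=RT11, route_grp=JU5 and hour=05h: riders values are 176, 489, 810, 658.
(176 + 489 + 810 + 658) / 4 = 533.25.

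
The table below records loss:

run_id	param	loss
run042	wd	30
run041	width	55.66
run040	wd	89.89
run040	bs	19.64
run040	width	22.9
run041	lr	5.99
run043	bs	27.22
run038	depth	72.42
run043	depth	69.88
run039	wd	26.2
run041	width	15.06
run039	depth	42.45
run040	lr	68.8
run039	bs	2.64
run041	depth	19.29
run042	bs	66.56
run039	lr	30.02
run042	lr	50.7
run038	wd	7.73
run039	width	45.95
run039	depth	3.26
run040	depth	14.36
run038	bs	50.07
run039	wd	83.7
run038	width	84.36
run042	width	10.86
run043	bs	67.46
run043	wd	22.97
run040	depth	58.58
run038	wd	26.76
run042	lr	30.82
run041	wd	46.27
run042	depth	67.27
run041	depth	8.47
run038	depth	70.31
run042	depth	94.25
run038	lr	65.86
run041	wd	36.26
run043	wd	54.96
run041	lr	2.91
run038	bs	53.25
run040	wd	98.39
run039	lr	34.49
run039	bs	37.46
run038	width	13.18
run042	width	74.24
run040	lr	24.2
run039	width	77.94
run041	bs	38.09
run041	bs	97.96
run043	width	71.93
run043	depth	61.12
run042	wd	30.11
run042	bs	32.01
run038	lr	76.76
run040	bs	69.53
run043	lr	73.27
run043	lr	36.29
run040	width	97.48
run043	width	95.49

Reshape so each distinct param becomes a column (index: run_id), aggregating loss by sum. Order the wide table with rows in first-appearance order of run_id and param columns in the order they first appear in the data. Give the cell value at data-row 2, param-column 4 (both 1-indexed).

8.90

With rows in first-appearance order of run_id, row 2 is run_id=run041. param columns in first-appearance order: wd, width, bs, lr, depth; column 4 is lr.
Long rows with run_id=run041, param=lr: 5.99 + 2.91 = 8.90.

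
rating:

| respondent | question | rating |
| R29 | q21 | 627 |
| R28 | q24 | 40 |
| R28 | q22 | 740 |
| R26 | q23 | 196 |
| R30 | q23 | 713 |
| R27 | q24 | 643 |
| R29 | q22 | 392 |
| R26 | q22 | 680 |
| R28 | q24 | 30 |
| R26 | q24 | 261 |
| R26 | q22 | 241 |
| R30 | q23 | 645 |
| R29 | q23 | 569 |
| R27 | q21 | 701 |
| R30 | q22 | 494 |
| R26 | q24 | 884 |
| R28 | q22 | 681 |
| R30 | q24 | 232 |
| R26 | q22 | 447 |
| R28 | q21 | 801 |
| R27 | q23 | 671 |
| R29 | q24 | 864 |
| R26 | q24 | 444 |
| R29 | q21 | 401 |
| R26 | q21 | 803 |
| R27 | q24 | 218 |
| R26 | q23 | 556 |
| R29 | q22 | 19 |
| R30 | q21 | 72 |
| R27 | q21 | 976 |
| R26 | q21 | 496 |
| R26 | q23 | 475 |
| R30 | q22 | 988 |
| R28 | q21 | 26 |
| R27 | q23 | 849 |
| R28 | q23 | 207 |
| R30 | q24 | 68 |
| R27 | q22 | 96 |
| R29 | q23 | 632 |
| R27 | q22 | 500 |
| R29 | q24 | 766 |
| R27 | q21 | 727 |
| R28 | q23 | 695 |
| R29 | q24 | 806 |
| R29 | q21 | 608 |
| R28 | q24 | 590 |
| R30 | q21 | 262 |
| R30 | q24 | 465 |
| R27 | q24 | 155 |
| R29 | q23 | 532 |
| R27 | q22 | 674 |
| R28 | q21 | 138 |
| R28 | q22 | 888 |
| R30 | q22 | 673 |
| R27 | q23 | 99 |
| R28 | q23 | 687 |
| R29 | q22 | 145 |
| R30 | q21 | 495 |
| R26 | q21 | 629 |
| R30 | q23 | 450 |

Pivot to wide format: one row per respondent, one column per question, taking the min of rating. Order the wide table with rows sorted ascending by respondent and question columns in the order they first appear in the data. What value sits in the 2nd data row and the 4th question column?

99

With rows sorted ascending by respondent, row 2 is respondent=R27. question columns in first-appearance order: q21, q24, q22, q23; column 4 is q23.
Long rows with respondent=R27, question=q23: min(671, 849, 99) = 99.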